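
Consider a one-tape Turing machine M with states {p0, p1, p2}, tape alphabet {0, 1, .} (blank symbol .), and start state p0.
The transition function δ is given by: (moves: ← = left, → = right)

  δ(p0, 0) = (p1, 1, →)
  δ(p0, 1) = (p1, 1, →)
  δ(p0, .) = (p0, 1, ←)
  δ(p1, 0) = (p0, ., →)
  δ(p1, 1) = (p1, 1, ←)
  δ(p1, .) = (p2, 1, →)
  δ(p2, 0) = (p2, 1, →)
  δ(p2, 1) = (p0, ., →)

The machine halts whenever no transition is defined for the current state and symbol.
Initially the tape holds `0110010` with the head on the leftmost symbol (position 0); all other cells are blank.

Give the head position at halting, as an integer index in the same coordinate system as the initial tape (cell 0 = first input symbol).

9

p0 | .[0]110010...   read 0 → write 1, move →, go to p1
p1 | .1[1]10010...   read 1 → write 1, move ←, go to p1
p1 | .[1]110010...   read 1 → write 1, move ←, go to p1
p1 | [.]1110010...   read . → write 1, move →, go to p2
p2 | 1[1]110010...   read 1 → write ., move →, go to p0
p0 | 1.[1]10010...   read 1 → write 1, move →, go to p1
p1 | 1.1[1]0010...   read 1 → write 1, move ←, go to p1
p1 | 1.[1]10010...   read 1 → write 1, move ←, go to p1
p1 | 1[.]110010...   read . → write 1, move →, go to p2
p2 | 11[1]10010...   read 1 → write ., move →, go to p0
p0 | 11.[1]0010...   read 1 → write 1, move →, go to p1
p1 | 11.1[0]010...   read 0 → write ., move →, go to p0
p0 | 11.1.[0]10...   read 0 → write 1, move →, go to p1
p1 | 11.1.1[1]0...   read 1 → write 1, move ←, go to p1
p1 | 11.1.[1]10...   read 1 → write 1, move ←, go to p1
p1 | 11.1[.]110...   read . → write 1, move →, go to p2
p2 | 11.11[1]10...   read 1 → write ., move →, go to p0
p0 | 11.11.[1]0...   read 1 → write 1, move →, go to p1
p1 | 11.11.1[0]...   read 0 → write ., move →, go to p0
p0 | 11.11.1.[.]..   read . → write 1, move ←, go to p0
p0 | 11.11.1[.]1..   read . → write 1, move ←, go to p0
p0 | 11.11.[1]11..   read 1 → write 1, move →, go to p1
p1 | 11.11.1[1]1..   read 1 → write 1, move ←, go to p1
p1 | 11.11.[1]11..   read 1 → write 1, move ←, go to p1
p1 | 11.11[.]111..   read . → write 1, move →, go to p2
p2 | 11.111[1]11..   read 1 → write ., move →, go to p0
p0 | 11.111.[1]1..   read 1 → write 1, move →, go to p1
p1 | 11.111.1[1]..   read 1 → write 1, move ←, go to p1
p1 | 11.111.[1]1..   read 1 → write 1, move ←, go to p1
p1 | 11.111[.]11..   read . → write 1, move →, go to p2
p2 | 11.1111[1]1..   read 1 → write ., move →, go to p0
p0 | 11.1111.[1]..   read 1 → write 1, move →, go to p1
p1 | 11.1111.1[.].   read . → write 1, move →, go to p2
p2 | 11.1111.11[.]
At halt the head is at cell 9.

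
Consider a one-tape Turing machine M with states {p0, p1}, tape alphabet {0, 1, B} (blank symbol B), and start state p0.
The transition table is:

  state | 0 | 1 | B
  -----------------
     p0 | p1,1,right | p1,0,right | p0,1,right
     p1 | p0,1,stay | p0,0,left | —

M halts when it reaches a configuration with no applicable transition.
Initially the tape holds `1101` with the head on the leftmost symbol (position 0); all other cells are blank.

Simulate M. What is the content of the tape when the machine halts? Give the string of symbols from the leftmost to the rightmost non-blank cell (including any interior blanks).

state=p0 head=0 tape=[1]101B   (p0,1)→(p1,0,right)
state=p1 head=1 tape=0[1]01B   (p1,1)→(p0,0,left)
state=p0 head=0 tape=[0]001B   (p0,0)→(p1,1,right)
state=p1 head=1 tape=1[0]01B   (p1,0)→(p0,1,stay)
state=p0 head=1 tape=1[1]01B   (p0,1)→(p1,0,right)
state=p1 head=2 tape=10[0]1B   (p1,0)→(p0,1,stay)
state=p0 head=2 tape=10[1]1B   (p0,1)→(p1,0,right)
state=p1 head=3 tape=100[1]B   (p1,1)→(p0,0,left)
state=p0 head=2 tape=10[0]0B   (p0,0)→(p1,1,right)
state=p1 head=3 tape=101[0]B   (p1,0)→(p0,1,stay)
state=p0 head=3 tape=101[1]B   (p0,1)→(p1,0,right)
state=p1 head=4 tape=1010[B]
The non-blank tape span at halt is 1010.

1010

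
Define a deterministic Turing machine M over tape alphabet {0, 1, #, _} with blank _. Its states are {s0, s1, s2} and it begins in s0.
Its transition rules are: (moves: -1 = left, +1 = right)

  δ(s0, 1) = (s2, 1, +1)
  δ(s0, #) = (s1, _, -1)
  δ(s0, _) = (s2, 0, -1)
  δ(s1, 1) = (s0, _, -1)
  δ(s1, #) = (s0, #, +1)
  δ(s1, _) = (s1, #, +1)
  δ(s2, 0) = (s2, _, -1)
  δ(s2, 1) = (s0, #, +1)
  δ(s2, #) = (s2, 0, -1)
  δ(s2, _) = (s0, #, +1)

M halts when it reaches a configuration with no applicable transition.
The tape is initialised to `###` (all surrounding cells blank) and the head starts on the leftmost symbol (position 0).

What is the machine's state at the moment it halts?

s0 | __[#]##   read # → write _, move -1, go to s1
s1 | _[_]_##   read _ → write #, move +1, go to s1
s1 | _#[_]##   read _ → write #, move +1, go to s1
s1 | _##[#]#   read # → write #, move +1, go to s0
s0 | _###[#]   read # → write _, move -1, go to s1
s1 | _##[#]_   read # → write #, move +1, go to s0
s0 | _###[_]   read _ → write 0, move -1, go to s2
s2 | _##[#]0   read # → write 0, move -1, go to s2
s2 | _#[#]00   read # → write 0, move -1, go to s2
s2 | _[#]000   read # → write 0, move -1, go to s2
s2 | [_]0000   read _ → write #, move +1, go to s0
s0 | #[0]000
No transition is defined for (s0, 0); M halts in state s0.

s0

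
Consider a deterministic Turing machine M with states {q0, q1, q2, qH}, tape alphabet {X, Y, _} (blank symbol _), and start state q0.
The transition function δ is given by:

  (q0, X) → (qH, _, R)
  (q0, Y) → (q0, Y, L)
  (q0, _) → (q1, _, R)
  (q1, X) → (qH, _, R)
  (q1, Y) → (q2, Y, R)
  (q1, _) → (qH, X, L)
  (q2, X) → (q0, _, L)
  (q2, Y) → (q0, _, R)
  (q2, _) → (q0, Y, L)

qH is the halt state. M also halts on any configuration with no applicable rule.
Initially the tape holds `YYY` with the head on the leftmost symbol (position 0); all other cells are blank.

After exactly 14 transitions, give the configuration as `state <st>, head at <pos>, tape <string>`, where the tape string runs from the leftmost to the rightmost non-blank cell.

state=q0 head=0 tape=_[Y]YY___   (q0,Y)→(q0,Y,L)
state=q0 head=-1 tape=[_]YYY___   (q0,_)→(q1,_,R)
state=q1 head=0 tape=_[Y]YY___   (q1,Y)→(q2,Y,R)
state=q2 head=1 tape=_Y[Y]Y___   (q2,Y)→(q0,_,R)
state=q0 head=2 tape=_Y_[Y]___   (q0,Y)→(q0,Y,L)
state=q0 head=1 tape=_Y[_]Y___   (q0,_)→(q1,_,R)
state=q1 head=2 tape=_Y_[Y]___   (q1,Y)→(q2,Y,R)
state=q2 head=3 tape=_Y_Y[_]__   (q2,_)→(q0,Y,L)
state=q0 head=2 tape=_Y_[Y]Y__   (q0,Y)→(q0,Y,L)
state=q0 head=1 tape=_Y[_]YY__   (q0,_)→(q1,_,R)
state=q1 head=2 tape=_Y_[Y]Y__   (q1,Y)→(q2,Y,R)
state=q2 head=3 tape=_Y_Y[Y]__   (q2,Y)→(q0,_,R)
state=q0 head=4 tape=_Y_Y_[_]_   (q0,_)→(q1,_,R)
state=q1 head=5 tape=_Y_Y__[_]   (q1,_)→(qH,X,L)
state=qH head=4 tape=_Y_Y_[_]X
After 14 steps: state qH, head at 4, tape Y_Y__X.

state qH, head at 4, tape Y_Y__X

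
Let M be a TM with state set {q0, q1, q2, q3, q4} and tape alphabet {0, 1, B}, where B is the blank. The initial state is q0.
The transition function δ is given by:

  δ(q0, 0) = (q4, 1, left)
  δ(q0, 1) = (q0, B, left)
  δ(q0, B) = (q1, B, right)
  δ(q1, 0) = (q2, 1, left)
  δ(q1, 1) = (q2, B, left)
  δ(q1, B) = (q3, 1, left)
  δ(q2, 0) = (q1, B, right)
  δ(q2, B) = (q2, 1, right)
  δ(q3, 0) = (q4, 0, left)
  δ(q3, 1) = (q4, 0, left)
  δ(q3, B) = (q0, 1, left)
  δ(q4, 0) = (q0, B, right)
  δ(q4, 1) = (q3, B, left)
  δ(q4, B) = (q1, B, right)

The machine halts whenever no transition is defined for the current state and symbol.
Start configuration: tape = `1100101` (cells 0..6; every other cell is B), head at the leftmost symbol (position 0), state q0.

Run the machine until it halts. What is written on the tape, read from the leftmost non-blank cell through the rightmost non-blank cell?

111100101

q0 | BB[1]100101   read 1 → write B, move left, go to q0
q0 | B[B]B100101   read B → write B, move right, go to q1
q1 | BB[B]100101   read B → write 1, move left, go to q3
q3 | B[B]1100101   read B → write 1, move left, go to q0
q0 | [B]11100101   read B → write B, move right, go to q1
q1 | B[1]1100101   read 1 → write B, move left, go to q2
q2 | [B]B1100101   read B → write 1, move right, go to q2
q2 | 1[B]1100101   read B → write 1, move right, go to q2
q2 | 11[1]100101
The non-blank tape span at halt is 111100101.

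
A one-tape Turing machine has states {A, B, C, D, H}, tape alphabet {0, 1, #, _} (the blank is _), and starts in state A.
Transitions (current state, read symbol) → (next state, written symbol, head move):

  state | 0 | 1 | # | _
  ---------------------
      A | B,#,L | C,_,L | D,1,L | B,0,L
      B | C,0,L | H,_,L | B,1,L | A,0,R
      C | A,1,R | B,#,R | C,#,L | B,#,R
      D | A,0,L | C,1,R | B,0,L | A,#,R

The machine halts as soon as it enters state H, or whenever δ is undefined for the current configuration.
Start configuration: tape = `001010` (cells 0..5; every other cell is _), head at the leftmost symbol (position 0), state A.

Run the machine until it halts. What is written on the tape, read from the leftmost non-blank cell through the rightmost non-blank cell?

010#0101010

A | _______[0]01010   read 0 → write #, move L, go to B
B | ______[_]#01010   read _ → write 0, move R, go to A
A | ______0[#]01010   read # → write 1, move L, go to D
D | ______[0]101010   read 0 → write 0, move L, go to A
A | _____[_]0101010   read _ → write 0, move L, go to B
B | ____[_]00101010   read _ → write 0, move R, go to A
A | ____0[0]0101010   read 0 → write #, move L, go to B
B | ____[0]#0101010   read 0 → write 0, move L, go to C
C | ___[_]0#0101010   read _ → write #, move R, go to B
B | ___#[0]#0101010   read 0 → write 0, move L, go to C
C | ___[#]0#0101010   read # → write #, move L, go to C
C | __[_]#0#0101010   read _ → write #, move R, go to B
B | __#[#]0#0101010   read # → write 1, move L, go to B
B | __[#]10#0101010   read # → write 1, move L, go to B
B | _[_]110#0101010   read _ → write 0, move R, go to A
A | _0[1]10#0101010   read 1 → write _, move L, go to C
C | _[0]_10#0101010   read 0 → write 1, move R, go to A
A | _1[_]10#0101010   read _ → write 0, move L, go to B
B | _[1]010#0101010   read 1 → write _, move L, go to H
H | [_]_010#0101010
The non-blank tape span at halt is 010#0101010.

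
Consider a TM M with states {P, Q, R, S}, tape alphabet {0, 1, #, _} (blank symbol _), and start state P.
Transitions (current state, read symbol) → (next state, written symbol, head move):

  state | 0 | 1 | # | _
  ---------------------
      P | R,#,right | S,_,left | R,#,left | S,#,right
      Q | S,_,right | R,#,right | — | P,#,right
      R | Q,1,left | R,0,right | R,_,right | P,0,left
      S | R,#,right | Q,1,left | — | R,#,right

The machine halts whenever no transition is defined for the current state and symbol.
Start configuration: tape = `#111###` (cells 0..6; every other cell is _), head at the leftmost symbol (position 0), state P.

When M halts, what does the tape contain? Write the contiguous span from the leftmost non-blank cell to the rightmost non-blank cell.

##_000___#

state=P head=0 tape=__[#]111###__   (P,#)→(R,#,left)
state=R head=-1 tape=_[_]#111###__   (R,_)→(P,0,left)
state=P head=-2 tape=[_]0#111###__   (P,_)→(S,#,right)
state=S head=-1 tape=#[0]#111###__   (S,0)→(R,#,right)
state=R head=0 tape=##[#]111###__   (R,#)→(R,_,right)
state=R head=1 tape=##_[1]11###__   (R,1)→(R,0,right)
state=R head=2 tape=##_0[1]1###__   (R,1)→(R,0,right)
state=R head=3 tape=##_00[1]###__   (R,1)→(R,0,right)
state=R head=4 tape=##_000[#]##__   (R,#)→(R,_,right)
state=R head=5 tape=##_000_[#]#__   (R,#)→(R,_,right)
state=R head=6 tape=##_000__[#]__   (R,#)→(R,_,right)
state=R head=7 tape=##_000___[_]_   (R,_)→(P,0,left)
state=P head=6 tape=##_000__[_]0_   (P,_)→(S,#,right)
state=S head=7 tape=##_000__#[0]_   (S,0)→(R,#,right)
state=R head=8 tape=##_000__##[_]   (R,_)→(P,0,left)
state=P head=7 tape=##_000__#[#]0   (P,#)→(R,#,left)
state=R head=6 tape=##_000__[#]#0   (R,#)→(R,_,right)
state=R head=7 tape=##_000___[#]0   (R,#)→(R,_,right)
state=R head=8 tape=##_000____[0]   (R,0)→(Q,1,left)
state=Q head=7 tape=##_000___[_]1   (Q,_)→(P,#,right)
state=P head=8 tape=##_000___#[1]   (P,1)→(S,_,left)
state=S head=7 tape=##_000___[#]_
The non-blank tape span at halt is ##_000___#.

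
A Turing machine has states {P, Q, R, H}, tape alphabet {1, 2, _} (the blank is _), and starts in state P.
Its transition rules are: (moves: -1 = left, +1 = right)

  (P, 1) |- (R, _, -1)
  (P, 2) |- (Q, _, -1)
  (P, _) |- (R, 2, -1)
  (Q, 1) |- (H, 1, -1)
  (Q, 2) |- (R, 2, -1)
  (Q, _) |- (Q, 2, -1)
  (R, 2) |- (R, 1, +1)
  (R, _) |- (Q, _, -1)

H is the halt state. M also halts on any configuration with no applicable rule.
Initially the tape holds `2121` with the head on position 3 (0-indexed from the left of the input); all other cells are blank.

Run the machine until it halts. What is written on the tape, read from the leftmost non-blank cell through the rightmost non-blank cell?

P | 212[1]   read 1 → write _, move -1, go to R
R | 21[2]_   read 2 → write 1, move +1, go to R
R | 211[_]   read _ → write _, move -1, go to Q
Q | 21[1]_   read 1 → write 1, move -1, go to H
H | 2[1]1_
The non-blank tape span at halt is 211.

211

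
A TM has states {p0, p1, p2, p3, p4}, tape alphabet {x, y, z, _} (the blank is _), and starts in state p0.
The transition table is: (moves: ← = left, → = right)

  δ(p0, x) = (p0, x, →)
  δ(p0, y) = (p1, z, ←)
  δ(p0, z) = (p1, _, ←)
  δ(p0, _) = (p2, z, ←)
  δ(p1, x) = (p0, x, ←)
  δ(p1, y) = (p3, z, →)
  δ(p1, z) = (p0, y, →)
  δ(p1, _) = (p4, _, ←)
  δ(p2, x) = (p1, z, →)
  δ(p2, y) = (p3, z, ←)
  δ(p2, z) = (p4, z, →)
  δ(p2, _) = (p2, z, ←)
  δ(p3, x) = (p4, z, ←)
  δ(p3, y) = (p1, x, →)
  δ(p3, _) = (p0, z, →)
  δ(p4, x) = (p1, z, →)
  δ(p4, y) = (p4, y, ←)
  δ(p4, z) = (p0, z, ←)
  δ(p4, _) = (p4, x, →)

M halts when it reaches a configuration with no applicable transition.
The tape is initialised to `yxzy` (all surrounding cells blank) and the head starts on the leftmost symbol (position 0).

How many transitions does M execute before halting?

27

state=p0 head=0 tape=__[y]xzy   (p0,y)→(p1,z,←)
state=p1 head=-1 tape=_[_]zxzy   (p1,_)→(p4,_,←)
state=p4 head=-2 tape=[_]_zxzy   (p4,_)→(p4,x,→)
state=p4 head=-1 tape=x[_]zxzy   (p4,_)→(p4,x,→)
state=p4 head=0 tape=xx[z]xzy   (p4,z)→(p0,z,←)
state=p0 head=-1 tape=x[x]zxzy   (p0,x)→(p0,x,→)
state=p0 head=0 tape=xx[z]xzy   (p0,z)→(p1,_,←)
state=p1 head=-1 tape=x[x]_xzy   (p1,x)→(p0,x,←)
state=p0 head=-2 tape=[x]x_xzy   (p0,x)→(p0,x,→)
state=p0 head=-1 tape=x[x]_xzy   (p0,x)→(p0,x,→)
state=p0 head=0 tape=xx[_]xzy   (p0,_)→(p2,z,←)
state=p2 head=-1 tape=x[x]zxzy   (p2,x)→(p1,z,→)
state=p1 head=0 tape=xz[z]xzy   (p1,z)→(p0,y,→)
state=p0 head=1 tape=xzy[x]zy   (p0,x)→(p0,x,→)
state=p0 head=2 tape=xzyx[z]y   (p0,z)→(p1,_,←)
state=p1 head=1 tape=xzy[x]_y   (p1,x)→(p0,x,←)
state=p0 head=0 tape=xz[y]x_y   (p0,y)→(p1,z,←)
state=p1 head=-1 tape=x[z]zx_y   (p1,z)→(p0,y,→)
state=p0 head=0 tape=xy[z]x_y   (p0,z)→(p1,_,←)
state=p1 head=-1 tape=x[y]_x_y   (p1,y)→(p3,z,→)
state=p3 head=0 tape=xz[_]x_y   (p3,_)→(p0,z,→)
state=p0 head=1 tape=xzz[x]_y   (p0,x)→(p0,x,→)
state=p0 head=2 tape=xzzx[_]y   (p0,_)→(p2,z,←)
state=p2 head=1 tape=xzz[x]zy   (p2,x)→(p1,z,→)
state=p1 head=2 tape=xzzz[z]y   (p1,z)→(p0,y,→)
state=p0 head=3 tape=xzzzy[y]   (p0,y)→(p1,z,←)
state=p1 head=2 tape=xzzz[y]z   (p1,y)→(p3,z,→)
state=p3 head=3 tape=xzzzz[z]
M halts after 27 transitions.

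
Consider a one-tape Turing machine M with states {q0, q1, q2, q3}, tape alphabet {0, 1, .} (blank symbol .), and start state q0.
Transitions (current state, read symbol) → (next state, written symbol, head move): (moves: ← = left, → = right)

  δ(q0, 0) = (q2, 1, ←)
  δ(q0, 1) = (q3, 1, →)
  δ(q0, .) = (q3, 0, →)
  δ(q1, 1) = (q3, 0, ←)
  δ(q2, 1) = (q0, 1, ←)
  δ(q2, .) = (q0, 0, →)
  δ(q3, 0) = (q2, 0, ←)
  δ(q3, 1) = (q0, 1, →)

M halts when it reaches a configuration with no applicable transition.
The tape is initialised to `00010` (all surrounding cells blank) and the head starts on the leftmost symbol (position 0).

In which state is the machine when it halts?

q3

q0 | ..[0]0010.   read 0 → write 1, move ←, go to q2
q2 | .[.]10010.   read . → write 0, move →, go to q0
q0 | .0[1]0010.   read 1 → write 1, move →, go to q3
q3 | .01[0]010.   read 0 → write 0, move ←, go to q2
q2 | .0[1]0010.   read 1 → write 1, move ←, go to q0
q0 | .[0]10010.   read 0 → write 1, move ←, go to q2
q2 | [.]110010.   read . → write 0, move →, go to q0
q0 | 0[1]10010.   read 1 → write 1, move →, go to q3
q3 | 01[1]0010.   read 1 → write 1, move →, go to q0
q0 | 011[0]010.   read 0 → write 1, move ←, go to q2
q2 | 01[1]1010.   read 1 → write 1, move ←, go to q0
q0 | 0[1]11010.   read 1 → write 1, move →, go to q3
q3 | 01[1]1010.   read 1 → write 1, move →, go to q0
q0 | 011[1]010.   read 1 → write 1, move →, go to q3
q3 | 0111[0]10.   read 0 → write 0, move ←, go to q2
q2 | 011[1]010.   read 1 → write 1, move ←, go to q0
q0 | 01[1]1010.   read 1 → write 1, move →, go to q3
q3 | 011[1]010.   read 1 → write 1, move →, go to q0
q0 | 0111[0]10.   read 0 → write 1, move ←, go to q2
q2 | 011[1]110.   read 1 → write 1, move ←, go to q0
q0 | 01[1]1110.   read 1 → write 1, move →, go to q3
q3 | 011[1]110.   read 1 → write 1, move →, go to q0
q0 | 0111[1]10.   read 1 → write 1, move →, go to q3
q3 | 01111[1]0.   read 1 → write 1, move →, go to q0
q0 | 011111[0].   read 0 → write 1, move ←, go to q2
q2 | 01111[1]1.   read 1 → write 1, move ←, go to q0
q0 | 0111[1]11.   read 1 → write 1, move →, go to q3
q3 | 01111[1]1.   read 1 → write 1, move →, go to q0
q0 | 011111[1].   read 1 → write 1, move →, go to q3
q3 | 0111111[.]
No transition is defined for (q3, .); M halts in state q3.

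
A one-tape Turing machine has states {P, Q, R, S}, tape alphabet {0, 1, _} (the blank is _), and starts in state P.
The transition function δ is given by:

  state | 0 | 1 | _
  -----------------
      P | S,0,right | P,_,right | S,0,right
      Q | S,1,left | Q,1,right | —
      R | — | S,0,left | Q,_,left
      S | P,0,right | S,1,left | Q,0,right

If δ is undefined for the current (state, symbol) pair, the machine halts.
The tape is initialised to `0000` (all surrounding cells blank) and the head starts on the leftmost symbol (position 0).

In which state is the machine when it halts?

Q

state=P head=0 tape=[0]000___   (P,0)→(S,0,right)
state=S head=1 tape=0[0]00___   (S,0)→(P,0,right)
state=P head=2 tape=00[0]0___   (P,0)→(S,0,right)
state=S head=3 tape=000[0]___   (S,0)→(P,0,right)
state=P head=4 tape=0000[_]__   (P,_)→(S,0,right)
state=S head=5 tape=00000[_]_   (S,_)→(Q,0,right)
state=Q head=6 tape=000000[_]
No transition is defined for (Q, _); M halts in state Q.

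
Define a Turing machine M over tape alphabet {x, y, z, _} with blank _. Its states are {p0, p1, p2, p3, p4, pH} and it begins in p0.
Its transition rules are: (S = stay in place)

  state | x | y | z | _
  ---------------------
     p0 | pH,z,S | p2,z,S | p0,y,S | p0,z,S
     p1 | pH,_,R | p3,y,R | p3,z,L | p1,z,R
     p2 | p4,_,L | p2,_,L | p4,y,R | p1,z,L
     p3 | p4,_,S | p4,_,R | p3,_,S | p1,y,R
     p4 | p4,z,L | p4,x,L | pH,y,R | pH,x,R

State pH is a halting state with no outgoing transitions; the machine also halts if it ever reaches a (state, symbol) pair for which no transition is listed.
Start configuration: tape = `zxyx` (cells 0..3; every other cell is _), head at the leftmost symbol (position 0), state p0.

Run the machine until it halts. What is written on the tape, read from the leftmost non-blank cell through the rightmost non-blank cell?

xxzyx

state=p0 head=0 tape=_[z]xyx   (p0,z)→(p0,y,S)
state=p0 head=0 tape=_[y]xyx   (p0,y)→(p2,z,S)
state=p2 head=0 tape=_[z]xyx   (p2,z)→(p4,y,R)
state=p4 head=1 tape=_y[x]yx   (p4,x)→(p4,z,L)
state=p4 head=0 tape=_[y]zyx   (p4,y)→(p4,x,L)
state=p4 head=-1 tape=[_]xzyx   (p4,_)→(pH,x,R)
state=pH head=0 tape=x[x]zyx
The non-blank tape span at halt is xxzyx.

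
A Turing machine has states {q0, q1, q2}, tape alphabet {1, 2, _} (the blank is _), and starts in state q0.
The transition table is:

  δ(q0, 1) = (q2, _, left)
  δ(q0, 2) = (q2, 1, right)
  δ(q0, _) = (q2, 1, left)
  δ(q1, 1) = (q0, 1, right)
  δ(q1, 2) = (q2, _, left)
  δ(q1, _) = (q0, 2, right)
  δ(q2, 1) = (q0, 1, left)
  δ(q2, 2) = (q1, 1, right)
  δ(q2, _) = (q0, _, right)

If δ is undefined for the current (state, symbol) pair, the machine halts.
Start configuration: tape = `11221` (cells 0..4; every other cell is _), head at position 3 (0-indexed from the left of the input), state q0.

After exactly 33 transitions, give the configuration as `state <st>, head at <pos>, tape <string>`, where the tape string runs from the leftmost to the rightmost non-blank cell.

state=q0 head=3 tape=_112[2]1__   (q0,2)→(q2,1,right)
state=q2 head=4 tape=_1121[1]__   (q2,1)→(q0,1,left)
state=q0 head=3 tape=_112[1]1__   (q0,1)→(q2,_,left)
state=q2 head=2 tape=_11[2]_1__   (q2,2)→(q1,1,right)
state=q1 head=3 tape=_111[_]1__   (q1,_)→(q0,2,right)
state=q0 head=4 tape=_1112[1]__   (q0,1)→(q2,_,left)
state=q2 head=3 tape=_111[2]___   (q2,2)→(q1,1,right)
state=q1 head=4 tape=_1111[_]__   (q1,_)→(q0,2,right)
state=q0 head=5 tape=_11112[_]_   (q0,_)→(q2,1,left)
state=q2 head=4 tape=_1111[2]1_   (q2,2)→(q1,1,right)
state=q1 head=5 tape=_11111[1]_   (q1,1)→(q0,1,right)
state=q0 head=6 tape=_111111[_]   (q0,_)→(q2,1,left)
state=q2 head=5 tape=_11111[1]1   (q2,1)→(q0,1,left)
state=q0 head=4 tape=_1111[1]11   (q0,1)→(q2,_,left)
state=q2 head=3 tape=_111[1]_11   (q2,1)→(q0,1,left)
state=q0 head=2 tape=_11[1]1_11   (q0,1)→(q2,_,left)
state=q2 head=1 tape=_1[1]_1_11   (q2,1)→(q0,1,left)
state=q0 head=0 tape=_[1]1_1_11   (q0,1)→(q2,_,left)
state=q2 head=-1 tape=[_]_1_1_11   (q2,_)→(q0,_,right)
state=q0 head=0 tape=_[_]1_1_11   (q0,_)→(q2,1,left)
state=q2 head=-1 tape=[_]11_1_11   (q2,_)→(q0,_,right)
state=q0 head=0 tape=_[1]1_1_11   (q0,1)→(q2,_,left)
state=q2 head=-1 tape=[_]_1_1_11   (q2,_)→(q0,_,right)
state=q0 head=0 tape=_[_]1_1_11   (q0,_)→(q2,1,left)
state=q2 head=-1 tape=[_]11_1_11   (q2,_)→(q0,_,right)
state=q0 head=0 tape=_[1]1_1_11   (q0,1)→(q2,_,left)
state=q2 head=-1 tape=[_]_1_1_11   (q2,_)→(q0,_,right)
state=q0 head=0 tape=_[_]1_1_11   (q0,_)→(q2,1,left)
state=q2 head=-1 tape=[_]11_1_11   (q2,_)→(q0,_,right)
state=q0 head=0 tape=_[1]1_1_11   (q0,1)→(q2,_,left)
state=q2 head=-1 tape=[_]_1_1_11   (q2,_)→(q0,_,right)
state=q0 head=0 tape=_[_]1_1_11   (q0,_)→(q2,1,left)
state=q2 head=-1 tape=[_]11_1_11   (q2,_)→(q0,_,right)
state=q0 head=0 tape=_[1]1_1_11
After 33 steps: state q0, head at 0, tape 11_1_11.

state q0, head at 0, tape 11_1_11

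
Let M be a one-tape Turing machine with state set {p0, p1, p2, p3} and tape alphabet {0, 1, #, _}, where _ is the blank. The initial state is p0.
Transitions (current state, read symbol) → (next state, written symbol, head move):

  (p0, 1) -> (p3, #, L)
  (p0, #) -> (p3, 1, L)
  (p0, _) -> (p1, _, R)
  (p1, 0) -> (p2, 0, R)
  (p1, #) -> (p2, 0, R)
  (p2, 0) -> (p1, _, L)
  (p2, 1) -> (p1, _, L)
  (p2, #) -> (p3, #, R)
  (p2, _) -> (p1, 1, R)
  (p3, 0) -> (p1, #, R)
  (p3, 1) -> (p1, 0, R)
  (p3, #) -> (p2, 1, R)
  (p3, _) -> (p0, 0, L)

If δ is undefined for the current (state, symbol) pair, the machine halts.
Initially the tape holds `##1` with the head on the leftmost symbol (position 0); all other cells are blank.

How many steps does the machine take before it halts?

11

state=p0 head=0 tape=__[#]#1_   (p0,#)→(p3,1,L)
state=p3 head=-1 tape=_[_]1#1_   (p3,_)→(p0,0,L)
state=p0 head=-2 tape=[_]01#1_   (p0,_)→(p1,_,R)
state=p1 head=-1 tape=_[0]1#1_   (p1,0)→(p2,0,R)
state=p2 head=0 tape=_0[1]#1_   (p2,1)→(p1,_,L)
state=p1 head=-1 tape=_[0]_#1_   (p1,0)→(p2,0,R)
state=p2 head=0 tape=_0[_]#1_   (p2,_)→(p1,1,R)
state=p1 head=1 tape=_01[#]1_   (p1,#)→(p2,0,R)
state=p2 head=2 tape=_010[1]_   (p2,1)→(p1,_,L)
state=p1 head=1 tape=_01[0]__   (p1,0)→(p2,0,R)
state=p2 head=2 tape=_010[_]_   (p2,_)→(p1,1,R)
state=p1 head=3 tape=_0101[_]
M halts after 11 transitions.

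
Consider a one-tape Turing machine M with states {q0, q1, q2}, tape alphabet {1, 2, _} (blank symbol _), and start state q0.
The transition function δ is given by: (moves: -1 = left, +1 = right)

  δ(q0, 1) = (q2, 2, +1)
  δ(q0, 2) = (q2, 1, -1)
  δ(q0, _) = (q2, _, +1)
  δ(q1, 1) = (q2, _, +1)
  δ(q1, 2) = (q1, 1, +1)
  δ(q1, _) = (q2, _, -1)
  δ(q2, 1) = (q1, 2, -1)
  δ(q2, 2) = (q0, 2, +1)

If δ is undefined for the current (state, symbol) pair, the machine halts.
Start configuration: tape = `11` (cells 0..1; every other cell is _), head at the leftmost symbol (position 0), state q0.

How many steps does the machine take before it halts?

9

state=q0 head=0 tape=[1]1__   (q0,1)→(q2,2,+1)
state=q2 head=1 tape=2[1]__   (q2,1)→(q1,2,-1)
state=q1 head=0 tape=[2]2__   (q1,2)→(q1,1,+1)
state=q1 head=1 tape=1[2]__   (q1,2)→(q1,1,+1)
state=q1 head=2 tape=11[_]_   (q1,_)→(q2,_,-1)
state=q2 head=1 tape=1[1]__   (q2,1)→(q1,2,-1)
state=q1 head=0 tape=[1]2__   (q1,1)→(q2,_,+1)
state=q2 head=1 tape=_[2]__   (q2,2)→(q0,2,+1)
state=q0 head=2 tape=_2[_]_   (q0,_)→(q2,_,+1)
state=q2 head=3 tape=_2_[_]
M halts after 9 transitions.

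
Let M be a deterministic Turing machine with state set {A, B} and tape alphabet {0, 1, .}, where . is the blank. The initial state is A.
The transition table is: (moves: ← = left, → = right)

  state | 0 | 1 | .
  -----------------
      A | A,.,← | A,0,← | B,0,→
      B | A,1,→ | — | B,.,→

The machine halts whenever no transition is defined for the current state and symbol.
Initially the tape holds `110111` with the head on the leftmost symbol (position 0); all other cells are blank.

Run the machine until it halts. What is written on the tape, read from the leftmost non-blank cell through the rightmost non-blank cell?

0.0101011

A | ...[1]10111   read 1 → write 0, move ←, go to A
A | ..[.]010111   read . → write 0, move →, go to B
B | ..0[0]10111   read 0 → write 1, move →, go to A
A | ..01[1]0111   read 1 → write 0, move ←, go to A
A | ..0[1]00111   read 1 → write 0, move ←, go to A
A | ..[0]000111   read 0 → write ., move ←, go to A
A | .[.].000111   read . → write 0, move →, go to B
B | .0[.]000111   read . → write ., move →, go to B
B | .0.[0]00111   read 0 → write 1, move →, go to A
A | .0.1[0]0111   read 0 → write ., move ←, go to A
A | .0.[1].0111   read 1 → write 0, move ←, go to A
A | .0[.]0.0111   read . → write 0, move →, go to B
B | .00[0].0111   read 0 → write 1, move →, go to A
A | .001[.]0111   read . → write 0, move →, go to B
B | .0010[0]111   read 0 → write 1, move →, go to A
A | .00101[1]11   read 1 → write 0, move ←, go to A
A | .0010[1]011   read 1 → write 0, move ←, go to A
A | .001[0]0011   read 0 → write ., move ←, go to A
A | .00[1].0011   read 1 → write 0, move ←, go to A
A | .0[0]0.0011   read 0 → write ., move ←, go to A
A | .[0].0.0011   read 0 → write ., move ←, go to A
A | [.]..0.0011   read . → write 0, move →, go to B
B | 0[.].0.0011   read . → write ., move →, go to B
B | 0.[.]0.0011   read . → write ., move →, go to B
B | 0..[0].0011   read 0 → write 1, move →, go to A
A | 0..1[.]0011   read . → write 0, move →, go to B
B | 0..10[0]011   read 0 → write 1, move →, go to A
A | 0..101[0]11   read 0 → write ., move ←, go to A
A | 0..10[1].11   read 1 → write 0, move ←, go to A
A | 0..1[0]0.11   read 0 → write ., move ←, go to A
A | 0..[1].0.11   read 1 → write 0, move ←, go to A
A | 0.[.]0.0.11   read . → write 0, move →, go to B
B | 0.0[0].0.11   read 0 → write 1, move →, go to A
A | 0.01[.]0.11   read . → write 0, move →, go to B
B | 0.010[0].11   read 0 → write 1, move →, go to A
A | 0.0101[.]11   read . → write 0, move →, go to B
B | 0.01010[1]1
The non-blank tape span at halt is 0.0101011.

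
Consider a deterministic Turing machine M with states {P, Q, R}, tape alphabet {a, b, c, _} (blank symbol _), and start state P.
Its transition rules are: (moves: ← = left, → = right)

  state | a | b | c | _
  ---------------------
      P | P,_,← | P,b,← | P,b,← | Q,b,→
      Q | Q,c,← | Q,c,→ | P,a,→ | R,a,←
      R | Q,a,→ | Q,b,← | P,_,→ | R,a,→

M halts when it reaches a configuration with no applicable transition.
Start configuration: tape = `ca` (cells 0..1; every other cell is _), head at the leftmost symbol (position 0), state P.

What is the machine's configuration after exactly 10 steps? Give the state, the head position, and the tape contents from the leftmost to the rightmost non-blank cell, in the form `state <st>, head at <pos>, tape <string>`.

state=P head=0 tape=__[c]a   (P,c)→(P,b,←)
state=P head=-1 tape=_[_]ba   (P,_)→(Q,b,→)
state=Q head=0 tape=_b[b]a   (Q,b)→(Q,c,→)
state=Q head=1 tape=_bc[a]   (Q,a)→(Q,c,←)
state=Q head=0 tape=_b[c]c   (Q,c)→(P,a,→)
state=P head=1 tape=_ba[c]   (P,c)→(P,b,←)
state=P head=0 tape=_b[a]b   (P,a)→(P,_,←)
state=P head=-1 tape=_[b]_b   (P,b)→(P,b,←)
state=P head=-2 tape=[_]b_b   (P,_)→(Q,b,→)
state=Q head=-1 tape=b[b]_b   (Q,b)→(Q,c,→)
state=Q head=0 tape=bc[_]b
After 10 steps: state Q, head at 0, tape bc_b.

state Q, head at 0, tape bc_b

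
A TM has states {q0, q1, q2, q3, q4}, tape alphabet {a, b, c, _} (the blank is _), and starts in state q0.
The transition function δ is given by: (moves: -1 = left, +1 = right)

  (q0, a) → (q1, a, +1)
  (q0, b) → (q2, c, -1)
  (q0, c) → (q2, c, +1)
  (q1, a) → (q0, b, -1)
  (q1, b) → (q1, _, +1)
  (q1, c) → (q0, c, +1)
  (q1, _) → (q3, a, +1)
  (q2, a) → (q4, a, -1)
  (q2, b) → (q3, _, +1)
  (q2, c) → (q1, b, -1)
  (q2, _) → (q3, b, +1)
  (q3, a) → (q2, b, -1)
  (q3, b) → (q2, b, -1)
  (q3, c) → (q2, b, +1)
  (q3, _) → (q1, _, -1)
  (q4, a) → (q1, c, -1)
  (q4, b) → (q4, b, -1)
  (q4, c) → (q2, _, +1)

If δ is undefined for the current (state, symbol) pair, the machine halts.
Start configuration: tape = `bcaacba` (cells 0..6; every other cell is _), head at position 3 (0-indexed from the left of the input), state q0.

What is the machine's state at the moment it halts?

q0

q0 | bca[a]cba___   read a → write a, move +1, go to q1
q1 | bcaa[c]ba___   read c → write c, move +1, go to q0
q0 | bcaac[b]a___   read b → write c, move -1, go to q2
q2 | bcaa[c]ca___   read c → write b, move -1, go to q1
q1 | bca[a]bca___   read a → write b, move -1, go to q0
q0 | bc[a]bbca___   read a → write a, move +1, go to q1
q1 | bca[b]bca___   read b → write _, move +1, go to q1
q1 | bca_[b]ca___   read b → write _, move +1, go to q1
q1 | bca__[c]a___   read c → write c, move +1, go to q0
q0 | bca__c[a]___   read a → write a, move +1, go to q1
q1 | bca__ca[_]__   read _ → write a, move +1, go to q3
q3 | bca__caa[_]_   read _ → write _, move -1, go to q1
q1 | bca__ca[a]__   read a → write b, move -1, go to q0
q0 | bca__c[a]b__   read a → write a, move +1, go to q1
q1 | bca__ca[b]__   read b → write _, move +1, go to q1
q1 | bca__ca_[_]_   read _ → write a, move +1, go to q3
q3 | bca__ca_a[_]   read _ → write _, move -1, go to q1
q1 | bca__ca_[a]_   read a → write b, move -1, go to q0
q0 | bca__ca[_]b_
No transition is defined for (q0, _); M halts in state q0.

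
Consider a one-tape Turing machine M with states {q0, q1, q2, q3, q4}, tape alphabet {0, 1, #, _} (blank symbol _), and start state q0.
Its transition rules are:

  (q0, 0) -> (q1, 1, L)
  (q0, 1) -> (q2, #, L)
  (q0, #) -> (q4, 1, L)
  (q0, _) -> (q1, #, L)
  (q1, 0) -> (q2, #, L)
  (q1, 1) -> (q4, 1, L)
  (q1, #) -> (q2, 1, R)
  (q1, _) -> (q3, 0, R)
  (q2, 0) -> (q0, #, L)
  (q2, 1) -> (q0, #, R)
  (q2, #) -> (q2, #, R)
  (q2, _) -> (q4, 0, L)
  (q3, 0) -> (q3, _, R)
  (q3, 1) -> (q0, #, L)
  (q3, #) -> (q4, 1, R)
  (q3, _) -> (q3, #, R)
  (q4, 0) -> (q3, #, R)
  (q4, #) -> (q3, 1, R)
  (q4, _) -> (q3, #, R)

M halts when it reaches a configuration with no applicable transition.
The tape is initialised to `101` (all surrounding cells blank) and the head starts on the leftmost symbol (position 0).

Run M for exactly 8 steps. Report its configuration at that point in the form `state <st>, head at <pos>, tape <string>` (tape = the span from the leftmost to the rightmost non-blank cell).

state q4, head at 0, tape #_11#

q0 | __[1]01   read 1 → write #, move L, go to q2
q2 | _[_]#01   read _ → write 0, move L, go to q4
q4 | [_]0#01   read _ → write #, move R, go to q3
q3 | #[0]#01   read 0 → write _, move R, go to q3
q3 | #_[#]01   read # → write 1, move R, go to q4
q4 | #_1[0]1   read 0 → write #, move R, go to q3
q3 | #_1#[1]   read 1 → write #, move L, go to q0
q0 | #_1[#]#   read # → write 1, move L, go to q4
q4 | #_[1]1#
After 8 steps: state q4, head at 0, tape #_11#.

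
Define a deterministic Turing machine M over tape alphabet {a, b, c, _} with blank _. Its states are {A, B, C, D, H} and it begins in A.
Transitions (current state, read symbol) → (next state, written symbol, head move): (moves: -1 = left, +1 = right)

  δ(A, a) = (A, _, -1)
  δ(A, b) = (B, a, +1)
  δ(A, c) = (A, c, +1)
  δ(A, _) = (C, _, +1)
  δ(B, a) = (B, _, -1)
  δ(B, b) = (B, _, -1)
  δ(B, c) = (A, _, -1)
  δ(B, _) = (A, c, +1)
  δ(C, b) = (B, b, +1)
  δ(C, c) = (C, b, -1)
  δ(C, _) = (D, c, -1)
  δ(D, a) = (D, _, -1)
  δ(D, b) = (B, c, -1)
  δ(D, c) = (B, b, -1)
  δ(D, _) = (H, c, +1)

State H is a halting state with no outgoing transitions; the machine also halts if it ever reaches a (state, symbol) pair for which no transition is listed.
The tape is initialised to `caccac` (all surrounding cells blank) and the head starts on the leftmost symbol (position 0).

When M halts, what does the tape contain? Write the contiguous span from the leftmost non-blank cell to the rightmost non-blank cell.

state=A head=0 tape=_[c]accac   (A,c)→(A,c,+1)
state=A head=1 tape=_c[a]ccac   (A,a)→(A,_,-1)
state=A head=0 tape=_[c]_ccac   (A,c)→(A,c,+1)
state=A head=1 tape=_c[_]ccac   (A,_)→(C,_,+1)
state=C head=2 tape=_c_[c]cac   (C,c)→(C,b,-1)
state=C head=1 tape=_c[_]bcac   (C,_)→(D,c,-1)
state=D head=0 tape=_[c]cbcac   (D,c)→(B,b,-1)
state=B head=-1 tape=[_]bcbcac   (B,_)→(A,c,+1)
state=A head=0 tape=c[b]cbcac   (A,b)→(B,a,+1)
state=B head=1 tape=ca[c]bcac   (B,c)→(A,_,-1)
state=A head=0 tape=c[a]_bcac   (A,a)→(A,_,-1)
state=A head=-1 tape=[c]__bcac   (A,c)→(A,c,+1)
state=A head=0 tape=c[_]_bcac   (A,_)→(C,_,+1)
state=C head=1 tape=c_[_]bcac   (C,_)→(D,c,-1)
state=D head=0 tape=c[_]cbcac   (D,_)→(H,c,+1)
state=H head=1 tape=cc[c]bcac
The non-blank tape span at halt is cccbcac.

cccbcac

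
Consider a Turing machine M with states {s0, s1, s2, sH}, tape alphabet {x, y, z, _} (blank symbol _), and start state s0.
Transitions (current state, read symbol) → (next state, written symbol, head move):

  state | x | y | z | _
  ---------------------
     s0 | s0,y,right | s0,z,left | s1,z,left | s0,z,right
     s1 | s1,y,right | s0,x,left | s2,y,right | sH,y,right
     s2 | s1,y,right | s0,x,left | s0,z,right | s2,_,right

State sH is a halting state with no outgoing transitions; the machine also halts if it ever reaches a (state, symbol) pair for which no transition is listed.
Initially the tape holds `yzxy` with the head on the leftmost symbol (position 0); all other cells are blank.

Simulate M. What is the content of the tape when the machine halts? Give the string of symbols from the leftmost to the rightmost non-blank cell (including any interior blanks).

s0 | ____[y]zxy   read y → write z, move left, go to s0
s0 | ___[_]zzxy   read _ → write z, move right, go to s0
s0 | ___z[z]zxy   read z → write z, move left, go to s1
s1 | ___[z]zzxy   read z → write y, move right, go to s2
s2 | ___y[z]zxy   read z → write z, move right, go to s0
s0 | ___yz[z]xy   read z → write z, move left, go to s1
s1 | ___y[z]zxy   read z → write y, move right, go to s2
s2 | ___yy[z]xy   read z → write z, move right, go to s0
s0 | ___yyz[x]y   read x → write y, move right, go to s0
s0 | ___yyzy[y]   read y → write z, move left, go to s0
s0 | ___yyz[y]z   read y → write z, move left, go to s0
s0 | ___yy[z]zz   read z → write z, move left, go to s1
s1 | ___y[y]zzz   read y → write x, move left, go to s0
s0 | ___[y]xzzz   read y → write z, move left, go to s0
s0 | __[_]zxzzz   read _ → write z, move right, go to s0
s0 | __z[z]xzzz   read z → write z, move left, go to s1
s1 | __[z]zxzzz   read z → write y, move right, go to s2
s2 | __y[z]xzzz   read z → write z, move right, go to s0
s0 | __yz[x]zzz   read x → write y, move right, go to s0
s0 | __yzy[z]zz   read z → write z, move left, go to s1
s1 | __yz[y]zzz   read y → write x, move left, go to s0
s0 | __y[z]xzzz   read z → write z, move left, go to s1
s1 | __[y]zxzzz   read y → write x, move left, go to s0
s0 | _[_]xzxzzz   read _ → write z, move right, go to s0
s0 | _z[x]zxzzz   read x → write y, move right, go to s0
s0 | _zy[z]xzzz   read z → write z, move left, go to s1
s1 | _z[y]zxzzz   read y → write x, move left, go to s0
s0 | _[z]xzxzzz   read z → write z, move left, go to s1
s1 | [_]zxzxzzz   read _ → write y, move right, go to sH
sH | y[z]xzxzzz
The non-blank tape span at halt is yzxzxzzz.

yzxzxzzz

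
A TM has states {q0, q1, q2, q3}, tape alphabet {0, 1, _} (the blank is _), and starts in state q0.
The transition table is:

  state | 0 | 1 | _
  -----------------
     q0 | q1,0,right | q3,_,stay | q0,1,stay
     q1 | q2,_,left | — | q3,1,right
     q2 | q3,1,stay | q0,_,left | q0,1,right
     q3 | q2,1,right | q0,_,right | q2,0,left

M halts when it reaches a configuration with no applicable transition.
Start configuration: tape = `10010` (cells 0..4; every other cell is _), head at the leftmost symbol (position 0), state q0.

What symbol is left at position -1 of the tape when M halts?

1

q0 | _[1]0010   read 1 → write _, move stay, go to q3
q3 | _[_]0010   read _ → write 0, move left, go to q2
q2 | [_]00010   read _ → write 1, move right, go to q0
q0 | 1[0]0010   read 0 → write 0, move right, go to q1
q1 | 10[0]010   read 0 → write _, move left, go to q2
q2 | 1[0]_010   read 0 → write 1, move stay, go to q3
q3 | 1[1]_010   read 1 → write _, move right, go to q0
q0 | 1_[_]010   read _ → write 1, move stay, go to q0
q0 | 1_[1]010   read 1 → write _, move stay, go to q3
q3 | 1_[_]010   read _ → write 0, move left, go to q2
q2 | 1[_]0010   read _ → write 1, move right, go to q0
q0 | 11[0]010   read 0 → write 0, move right, go to q1
q1 | 110[0]10   read 0 → write _, move left, go to q2
q2 | 11[0]_10   read 0 → write 1, move stay, go to q3
q3 | 11[1]_10   read 1 → write _, move right, go to q0
q0 | 11_[_]10   read _ → write 1, move stay, go to q0
q0 | 11_[1]10   read 1 → write _, move stay, go to q3
q3 | 11_[_]10   read _ → write 0, move left, go to q2
q2 | 11[_]010   read _ → write 1, move right, go to q0
q0 | 111[0]10   read 0 → write 0, move right, go to q1
q1 | 1110[1]0
Cell -1 holds 1 when M halts.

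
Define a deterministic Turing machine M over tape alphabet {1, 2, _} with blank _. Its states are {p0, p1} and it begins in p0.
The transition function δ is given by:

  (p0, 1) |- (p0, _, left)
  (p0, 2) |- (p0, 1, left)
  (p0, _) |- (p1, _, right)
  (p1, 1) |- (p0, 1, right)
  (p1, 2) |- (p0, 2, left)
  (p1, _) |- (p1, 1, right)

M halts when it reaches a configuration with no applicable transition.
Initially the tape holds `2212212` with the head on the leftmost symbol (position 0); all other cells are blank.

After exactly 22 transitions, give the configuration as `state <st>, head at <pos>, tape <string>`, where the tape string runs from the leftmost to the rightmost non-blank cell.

p0 | _[2]212212   read 2 → write 1, move left, go to p0
p0 | [_]1212212   read _ → write _, move right, go to p1
p1 | _[1]212212   read 1 → write 1, move right, go to p0
p0 | _1[2]12212   read 2 → write 1, move left, go to p0
p0 | _[1]112212   read 1 → write _, move left, go to p0
p0 | [_]_112212   read _ → write _, move right, go to p1
p1 | _[_]112212   read _ → write 1, move right, go to p1
p1 | _1[1]12212   read 1 → write 1, move right, go to p0
p0 | _11[1]2212   read 1 → write _, move left, go to p0
p0 | _1[1]_2212   read 1 → write _, move left, go to p0
p0 | _[1]__2212   read 1 → write _, move left, go to p0
p0 | [_]___2212   read _ → write _, move right, go to p1
p1 | _[_]__2212   read _ → write 1, move right, go to p1
p1 | _1[_]_2212   read _ → write 1, move right, go to p1
p1 | _11[_]2212   read _ → write 1, move right, go to p1
p1 | _111[2]212   read 2 → write 2, move left, go to p0
p0 | _11[1]2212   read 1 → write _, move left, go to p0
p0 | _1[1]_2212   read 1 → write _, move left, go to p0
p0 | _[1]__2212   read 1 → write _, move left, go to p0
p0 | [_]___2212   read _ → write _, move right, go to p1
p1 | _[_]__2212   read _ → write 1, move right, go to p1
p1 | _1[_]_2212   read _ → write 1, move right, go to p1
p1 | _11[_]2212
After 22 steps: state p1, head at 2, tape 11_2212.

state p1, head at 2, tape 11_2212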